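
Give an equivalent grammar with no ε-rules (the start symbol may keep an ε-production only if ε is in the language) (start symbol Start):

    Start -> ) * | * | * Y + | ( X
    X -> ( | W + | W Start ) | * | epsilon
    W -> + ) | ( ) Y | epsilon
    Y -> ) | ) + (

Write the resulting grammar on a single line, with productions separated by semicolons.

Start -> ) * | * | * Y + | ( X | (; X -> ( | W + | + | W Start ) | Start ) | *; W -> + ) | ( ) Y; Y -> ) | ) + (

Nullable set = {W, X}.
ε ∉ L(G), so no ε-production is kept.
Expand every rule over subsets of its nullable positions: Start → ( X gives ( X | (. X → W + gives W + | +. X → W Start ) gives W Start ) | Start ).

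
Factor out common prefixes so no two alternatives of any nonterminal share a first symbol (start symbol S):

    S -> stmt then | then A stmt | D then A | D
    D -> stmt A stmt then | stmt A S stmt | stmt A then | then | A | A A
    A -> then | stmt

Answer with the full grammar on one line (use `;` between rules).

S -> stmt then | then A stmt | D S'; D -> then | stmt A D' | A D''; A -> then | stmt; S' -> then A | ε; D' -> stmt then | S stmt | then; D'' -> ε | A

S has alternatives sharing prefix 'D': factor to S → D S' with S' → then A | ε.
D has alternatives sharing prefix 'stmt A': factor to D → stmt A D' with D' → stmt then | S stmt | then.
D has alternatives sharing prefix 'A': factor to D → A D'' with D'' → ε | A.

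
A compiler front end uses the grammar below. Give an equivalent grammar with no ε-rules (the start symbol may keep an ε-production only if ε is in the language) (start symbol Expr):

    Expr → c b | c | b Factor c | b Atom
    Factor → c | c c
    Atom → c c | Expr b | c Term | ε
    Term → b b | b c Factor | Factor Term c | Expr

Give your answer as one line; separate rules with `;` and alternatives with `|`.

Nullable nonterminals: {Atom}.
ε ∉ L(G), so no ε-production is kept.
Expand every rule over subsets of its nullable positions: Expr → b Atom gives b Atom | b.

Expr → c b | c | b Factor c | b Atom | b; Factor → c | c c; Atom → c c | Expr b | c Term; Term → b b | b c Factor | Factor Term c | Expr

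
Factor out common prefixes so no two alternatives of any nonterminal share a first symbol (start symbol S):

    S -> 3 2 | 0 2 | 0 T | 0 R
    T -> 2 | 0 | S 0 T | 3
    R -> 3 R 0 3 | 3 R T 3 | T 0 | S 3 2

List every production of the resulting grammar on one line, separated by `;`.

S has alternatives sharing prefix '0': factor to S → 0 S' with S' → 2 | T | R.
R has alternatives sharing prefix '3 R': factor to R → 3 R R' with R' → 0 3 | T 3.

S -> 3 2 | 0 S'; T -> 2 | 0 | S 0 T | 3; R -> T 0 | S 3 2 | 3 R R'; S' -> 2 | T | R; R' -> 0 3 | T 3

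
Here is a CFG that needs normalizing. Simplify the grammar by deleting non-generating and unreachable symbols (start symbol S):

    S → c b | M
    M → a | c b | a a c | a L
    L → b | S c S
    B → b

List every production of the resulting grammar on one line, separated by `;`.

Generating nonterminals: {B, L, M, S}.
Reachable from S after that: {L, M, S}.
Removed useless symbols: {B} and every production mentioning them.

S → c b | M; M → a | c b | a a c | a L; L → b | S c S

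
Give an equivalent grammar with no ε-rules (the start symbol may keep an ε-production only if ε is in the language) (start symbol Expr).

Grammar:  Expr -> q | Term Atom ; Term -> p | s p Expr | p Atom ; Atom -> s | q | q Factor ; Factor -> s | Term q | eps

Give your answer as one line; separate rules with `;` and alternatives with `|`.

Nullable set = {Factor}.
ε ∉ L(G), so no ε-production is kept.

Expr -> q | Term Atom; Term -> p | s p Expr | p Atom; Atom -> s | q | q Factor; Factor -> s | Term q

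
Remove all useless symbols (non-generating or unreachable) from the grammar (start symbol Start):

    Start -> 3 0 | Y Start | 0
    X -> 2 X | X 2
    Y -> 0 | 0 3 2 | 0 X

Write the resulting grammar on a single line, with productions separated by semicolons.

Generating nonterminals: {Start, Y}.
Reachable from Start after that: {Start, Y}.
Removed useless symbols: {X} and every production mentioning them.

Start -> 3 0 | Y Start | 0; Y -> 0 | 0 3 2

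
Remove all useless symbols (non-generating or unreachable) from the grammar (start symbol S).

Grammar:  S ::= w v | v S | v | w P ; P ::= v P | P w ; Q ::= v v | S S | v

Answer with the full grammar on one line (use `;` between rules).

S ::= w v | v S | v

Generating nonterminals: {Q, S}.
Reachable from S after that: {S}.
Removed useless symbols: {P, Q} and every production mentioning them.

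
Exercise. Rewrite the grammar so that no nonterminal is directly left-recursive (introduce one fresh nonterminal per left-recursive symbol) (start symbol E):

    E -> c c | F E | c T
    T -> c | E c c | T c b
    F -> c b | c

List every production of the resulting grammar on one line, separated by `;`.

E -> c c | F E | c T; T -> c T' | E c c T'; F -> c b | c; T' -> c b T' | ε

T is directly left-recursive.
For T: α = {c b}, β = {c, E c c}. Rewrite as T → β T' and T' → α T' | ε.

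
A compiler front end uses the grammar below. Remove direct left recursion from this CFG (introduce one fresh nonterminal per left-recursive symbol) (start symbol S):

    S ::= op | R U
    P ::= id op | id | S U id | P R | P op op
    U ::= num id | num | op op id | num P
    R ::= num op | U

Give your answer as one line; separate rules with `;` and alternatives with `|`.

P is directly left-recursive.
For P: α = {R, op op}, β = {id op, id, S U id}. Rewrite as P → β P' and P' → α P' | ε.

S ::= op | R U; P ::= id op P' | id P' | S U id P'; U ::= num id | num | op op id | num P; R ::= num op | U; P' ::= R P' | op op P' | ε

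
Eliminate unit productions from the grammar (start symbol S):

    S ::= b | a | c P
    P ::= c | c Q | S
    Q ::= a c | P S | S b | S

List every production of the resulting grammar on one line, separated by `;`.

S ::= b | a | c P; P ::= b | a | c P | c | c Q; Q ::= b | a | c P | a c | P S | S b

Unit pairs: P ⇒* {S}; Q ⇒* {S}.
For each unit pair (A, B), copy every non-unit production of B to A, then drop all unit productions.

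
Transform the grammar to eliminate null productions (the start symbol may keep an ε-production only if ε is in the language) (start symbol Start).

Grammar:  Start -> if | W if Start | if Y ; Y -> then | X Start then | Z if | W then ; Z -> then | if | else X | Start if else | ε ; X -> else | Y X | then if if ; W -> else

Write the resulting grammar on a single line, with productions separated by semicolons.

Start -> if | W if Start | if Y; Y -> then | X Start then | Z if | if | W then; Z -> then | if | else X | Start if else; X -> else | Y X | then if if; W -> else

The nullable symbols are {Z}.
ε ∉ L(G), so no ε-production is kept.
Expand every rule over subsets of its nullable positions: Y → Z if gives Z if | if.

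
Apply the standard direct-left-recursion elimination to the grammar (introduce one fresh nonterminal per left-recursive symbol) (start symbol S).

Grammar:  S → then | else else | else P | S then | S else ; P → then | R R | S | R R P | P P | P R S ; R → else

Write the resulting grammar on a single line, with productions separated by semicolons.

S, P are directly left-recursive.
For S: α = {then, else}, β = {then, else else, else P}. Rewrite as S → β S' and S' → α S' | ε.
For P: α = {P, R S}, β = {then, R R, S, R R P}. Rewrite as P → β P' and P' → α P' | ε.

S → then S' | else else S' | else P S'; P → then P' | R R P' | S P' | R R P P'; R → else; S' → then S' | else S' | eps; P' → P P' | R S P' | eps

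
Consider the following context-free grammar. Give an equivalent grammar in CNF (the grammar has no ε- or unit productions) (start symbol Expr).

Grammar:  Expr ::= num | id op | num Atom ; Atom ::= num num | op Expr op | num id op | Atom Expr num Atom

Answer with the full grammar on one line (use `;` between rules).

Expr ::= num | X1 X2 | X3 Atom; Atom ::= X3 X3 | X2 Y1 | X3 Y2 | Atom Y3; X1 ::= id; X2 ::= op; X3 ::= num; Y1 ::= Expr X2; Y2 ::= X1 X2; Y3 ::= Expr Y4; Y4 ::= X3 Atom

Introduce a nonterminal for each terminal appearing in a rule of length ≥ 2: X1 → id, X2 → op, X3 → num.
Binarize each right-hand side of length ≥ 3 by chaining fresh nonterminals (Y1, Y2, …): affected rules were Atom → X2 Expr X2; Atom → X3 X1 X2; Atom → Atom Expr X3 Atom.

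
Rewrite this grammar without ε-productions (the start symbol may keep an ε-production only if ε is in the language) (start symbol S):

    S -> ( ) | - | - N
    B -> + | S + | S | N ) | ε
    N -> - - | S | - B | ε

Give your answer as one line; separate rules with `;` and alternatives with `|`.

The nullable symbols are {B, N}.
ε ∉ L(G), so no ε-production is kept.
For each production, add variants omitting each subset of nullable occurrences: B → N ) gives N ) | ). N → - B gives - B | -.

S -> ( ) | - | - N; B -> + | S + | S | N ) | ); N -> - - | S | - B | -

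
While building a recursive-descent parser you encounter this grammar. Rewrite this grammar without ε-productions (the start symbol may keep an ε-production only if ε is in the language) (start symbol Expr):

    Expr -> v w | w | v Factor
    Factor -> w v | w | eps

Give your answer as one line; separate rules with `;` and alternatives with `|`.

The nullable symbols are {Factor}.
ε ∉ L(G), so no ε-production is kept.
For each production, add variants omitting each subset of nullable occurrences: Expr → v Factor gives v Factor | v.

Expr -> v w | w | v Factor | v; Factor -> w v | w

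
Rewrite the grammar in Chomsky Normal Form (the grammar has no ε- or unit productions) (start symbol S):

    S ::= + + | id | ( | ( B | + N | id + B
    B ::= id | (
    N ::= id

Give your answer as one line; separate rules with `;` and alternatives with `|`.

S ::= X1 X1 | id | ( | X2 B | X1 N | X3 Y1; B ::= id | (; N ::= id; X1 ::= +; X2 ::= (; X3 ::= id; Y1 ::= X1 B

Introduce a nonterminal for each terminal appearing in a rule of length ≥ 2: X1 → +, X2 → (, X3 → id.
Binarize each right-hand side of length ≥ 3 by chaining fresh nonterminals (Y1, Y2, …): affected rules were S → X3 X1 B.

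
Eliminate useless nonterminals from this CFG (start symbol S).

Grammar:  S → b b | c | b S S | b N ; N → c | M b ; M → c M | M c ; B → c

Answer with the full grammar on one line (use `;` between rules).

Generating nonterminals: {B, N, S}.
Reachable from S after that: {N, S}.
Removed useless symbols: {B, M} and every production mentioning them.

S → b b | c | b S S | b N; N → c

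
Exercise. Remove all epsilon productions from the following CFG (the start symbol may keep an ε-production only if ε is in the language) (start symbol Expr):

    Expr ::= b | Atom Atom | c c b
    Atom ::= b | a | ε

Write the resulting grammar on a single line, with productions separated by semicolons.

Expr ::= b | Atom Atom | Atom | c c b | ε; Atom ::= b | a

Nullable nonterminals: {Atom, Expr}.
ε ∈ L(G) since Expr is nullable, so keep Expr → ε.
For each production, add variants omitting each subset of nullable occurrences: Expr → Atom Atom gives Atom Atom | Atom.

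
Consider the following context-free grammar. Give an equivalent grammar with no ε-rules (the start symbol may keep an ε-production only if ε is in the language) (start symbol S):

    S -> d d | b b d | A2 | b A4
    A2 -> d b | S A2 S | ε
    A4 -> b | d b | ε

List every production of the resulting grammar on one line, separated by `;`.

S -> d d | b b d | A2 | b A4 | b | ε; A2 -> d b | S A2 S | S A2 | S S | S | A2 S; A4 -> b | d b

The nullable symbols are {A2, A4, S}.
ε ∈ L(G) since S is nullable, so keep S → ε.
Add the nullable-subset variants: S → b A4 gives b A4 | b. A2 → S A2 S gives S A2 S | S A2 | S S | S | A2 S.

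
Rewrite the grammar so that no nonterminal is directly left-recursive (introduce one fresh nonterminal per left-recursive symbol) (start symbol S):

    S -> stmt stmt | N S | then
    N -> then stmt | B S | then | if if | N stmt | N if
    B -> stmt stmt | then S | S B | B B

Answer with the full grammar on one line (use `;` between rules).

Directly left-recursive nonterminals: N, B.
For N: α = {stmt, if}, β = {then stmt, B S, then, if if}. Rewrite as N → β N' and N' → α N' | ε.
For B: α = {B}, β = {stmt stmt, then S, S B}. Rewrite as B → β B' and B' → α B' | ε.

S -> stmt stmt | N S | then; N -> then stmt N' | B S N' | then N' | if if N'; B -> stmt stmt B' | then S B' | S B B'; N' -> stmt N' | if N' | epsilon; B' -> B B' | epsilon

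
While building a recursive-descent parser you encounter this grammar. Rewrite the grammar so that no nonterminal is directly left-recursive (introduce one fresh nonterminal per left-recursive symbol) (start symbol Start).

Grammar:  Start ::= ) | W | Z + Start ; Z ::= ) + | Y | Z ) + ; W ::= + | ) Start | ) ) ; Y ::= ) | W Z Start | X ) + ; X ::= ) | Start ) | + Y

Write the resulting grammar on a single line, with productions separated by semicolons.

Directly left-recursive nonterminal: Z.
For Z: α = {) +}, β = {) +, Y}. Rewrite as Z → β Z1 and Z1 → α Z1 | ε.

Start ::= ) | W | Z + Start; Z ::= ) + Z1 | Y Z1; W ::= + | ) Start | ) ); Y ::= ) | W Z Start | X ) +; X ::= ) | Start ) | + Y; Z1 ::= ) + Z1 | eps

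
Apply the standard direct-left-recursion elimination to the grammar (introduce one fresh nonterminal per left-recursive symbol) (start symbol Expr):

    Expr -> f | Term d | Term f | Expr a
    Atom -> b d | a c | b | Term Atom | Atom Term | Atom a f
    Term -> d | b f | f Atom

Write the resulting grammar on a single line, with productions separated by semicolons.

Expr -> f Expr1 | Term d Expr1 | Term f Expr1; Atom -> b d Atom1 | a c Atom1 | b Atom1 | Term Atom Atom1; Term -> d | b f | f Atom; Expr1 -> a Expr1 | ε; Atom1 -> Term Atom1 | a f Atom1 | ε

Left recursion appears on Expr, Atom.
For Expr: α = {a}, β = {f, Term d, Term f}. Rewrite as Expr → β Expr1 and Expr1 → α Expr1 | ε.
For Atom: α = {Term, a f}, β = {b d, a c, b, Term Atom}. Rewrite as Atom → β Atom1 and Atom1 → α Atom1 | ε.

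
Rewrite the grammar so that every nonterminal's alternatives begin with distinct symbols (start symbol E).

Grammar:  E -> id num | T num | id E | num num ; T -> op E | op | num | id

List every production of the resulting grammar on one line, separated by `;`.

E has alternatives sharing prefix 'id': factor to E → id E' with E' → num | E.
T has alternatives sharing prefix 'op': factor to T → op T' with T' → E | ε.

E -> T num | num num | id E'; T -> num | id | op T'; E' -> num | E; T' -> E | ε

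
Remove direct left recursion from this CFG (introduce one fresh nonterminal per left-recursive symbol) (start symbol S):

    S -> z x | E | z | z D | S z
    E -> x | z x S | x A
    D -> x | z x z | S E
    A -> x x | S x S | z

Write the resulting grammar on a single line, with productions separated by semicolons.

S -> z x S' | E S' | z S' | z D S'; E -> x | z x S | x A; D -> x | z x z | S E; A -> x x | S x S | z; S' -> z S' | eps

Left recursion appears on S.
For S: α = {z}, β = {z x, E, z, z D}. Rewrite as S → β S' and S' → α S' | ε.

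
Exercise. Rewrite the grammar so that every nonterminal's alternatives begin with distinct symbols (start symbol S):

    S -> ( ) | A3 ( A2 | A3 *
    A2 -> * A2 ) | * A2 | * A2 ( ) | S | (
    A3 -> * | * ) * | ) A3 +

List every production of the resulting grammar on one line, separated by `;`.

S has alternatives sharing prefix 'A3': factor to S → A3 S' with S' → ( A2 | *.
A2 has alternatives sharing prefix '* A2': factor to A2 → * A2 A2' with A2' → ) | ε | ( ).
A3 has alternatives sharing prefix '*': factor to A3 → * A3' with A3' → ε | ) *.

S -> ( ) | A3 S'; A2 -> S | ( | * A2 A2'; A3 -> ) A3 + | * A3'; S' -> ( A2 | *; A2' -> ) | ε | ( ); A3' -> ε | ) *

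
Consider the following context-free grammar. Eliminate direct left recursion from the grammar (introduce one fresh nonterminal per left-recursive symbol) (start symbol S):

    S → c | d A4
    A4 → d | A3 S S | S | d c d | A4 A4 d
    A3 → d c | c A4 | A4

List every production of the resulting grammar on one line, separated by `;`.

Left recursion appears on A4.
For A4: α = {A4 d}, β = {d, A3 S S, S, d c d}. Rewrite as A4 → β A4' and A4' → α A4' | ε.

S → c | d A4; A4 → d A4' | A3 S S A4' | S A4' | d c d A4'; A3 → d c | c A4 | A4; A4' → A4 d A4' | ε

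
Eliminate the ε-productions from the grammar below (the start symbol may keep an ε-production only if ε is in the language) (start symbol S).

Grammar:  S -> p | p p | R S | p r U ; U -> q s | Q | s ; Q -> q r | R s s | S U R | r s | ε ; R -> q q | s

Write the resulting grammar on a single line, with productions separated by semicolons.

S -> p | p p | R S | p r U | p r; U -> q s | Q | s; Q -> q r | R s s | S U R | S R | r s; R -> q q | s

The nullable symbols are {Q, U}.
ε ∉ L(G), so no ε-production is kept.
Expand every rule over subsets of its nullable positions: S → p r U gives p r U | p r. Q → S U R gives S U R | S R.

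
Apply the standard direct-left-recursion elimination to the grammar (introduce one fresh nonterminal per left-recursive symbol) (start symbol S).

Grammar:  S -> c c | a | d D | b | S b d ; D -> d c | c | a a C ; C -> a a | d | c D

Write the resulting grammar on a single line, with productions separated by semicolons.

S -> c c S' | a S' | d D S' | b S'; D -> d c | c | a a C; C -> a a | d | c D; S' -> b d S' | ε

S is directly left-recursive.
For S: α = {b d}, β = {c c, a, d D, b}. Rewrite as S → β S' and S' → α S' | ε.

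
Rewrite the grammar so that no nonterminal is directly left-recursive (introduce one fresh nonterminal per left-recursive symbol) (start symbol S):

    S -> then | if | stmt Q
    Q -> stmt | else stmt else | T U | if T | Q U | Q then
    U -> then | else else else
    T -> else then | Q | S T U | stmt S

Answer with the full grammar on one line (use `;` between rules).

S -> then | if | stmt Q; Q -> stmt Q' | else stmt else Q' | T U Q' | if T Q'; U -> then | else else else; T -> else then | Q | S T U | stmt S; Q' -> U Q' | then Q' | ε

Directly left-recursive nonterminal: Q.
For Q: α = {U, then}, β = {stmt, else stmt else, T U, if T}. Rewrite as Q → β Q' and Q' → α Q' | ε.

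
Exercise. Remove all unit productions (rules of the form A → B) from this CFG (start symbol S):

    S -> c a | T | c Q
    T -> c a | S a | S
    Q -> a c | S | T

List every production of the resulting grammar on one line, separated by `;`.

Unit pairs: Q ⇒* {S, T}; S ⇒* {T}; T ⇒* {S}.
Replace each nonterminal's rules with the union of the non-unit rules of every nonterminal it unit-derives.

S -> c a | c Q | S a; T -> c a | c Q | S a; Q -> c a | c Q | a c | S a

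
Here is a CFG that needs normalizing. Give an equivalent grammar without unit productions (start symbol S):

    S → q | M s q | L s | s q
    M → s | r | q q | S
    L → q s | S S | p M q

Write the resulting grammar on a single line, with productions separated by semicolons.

S → q | M s q | L s | s q; M → q | M s q | L s | s q | s | r | q q; L → q s | S S | p M q

Unit pairs: M ⇒* {S}.
For each unit pair (A, B), copy every non-unit production of B to A, then drop all unit productions.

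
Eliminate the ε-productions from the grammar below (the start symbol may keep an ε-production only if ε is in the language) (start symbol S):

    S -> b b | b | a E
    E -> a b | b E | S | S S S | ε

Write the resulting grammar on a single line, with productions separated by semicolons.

The nullable symbols are {E}.
ε ∉ L(G), so no ε-production is kept.
Add the nullable-subset variants: S → a E gives a E | a. E → b E gives b E | b.

S -> b b | b | a E | a; E -> a b | b E | b | S | S S S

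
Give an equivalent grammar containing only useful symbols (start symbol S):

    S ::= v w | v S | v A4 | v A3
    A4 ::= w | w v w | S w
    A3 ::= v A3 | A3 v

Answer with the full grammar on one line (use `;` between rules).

Generating nonterminals: {A4, S}.
Reachable from S after that: {A4, S}.
Removed useless symbols: {A3} and every production mentioning them.

S ::= v w | v S | v A4; A4 ::= w | w v w | S w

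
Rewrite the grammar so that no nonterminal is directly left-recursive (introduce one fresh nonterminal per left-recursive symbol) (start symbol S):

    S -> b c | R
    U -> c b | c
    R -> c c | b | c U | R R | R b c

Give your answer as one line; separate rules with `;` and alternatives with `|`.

Left recursion appears on R.
For R: α = {R, b c}, β = {c c, b, c U}. Rewrite as R → β R' and R' → α R' | ε.

S -> b c | R; U -> c b | c; R -> c c R' | b R' | c U R'; R' -> R R' | b c R' | ε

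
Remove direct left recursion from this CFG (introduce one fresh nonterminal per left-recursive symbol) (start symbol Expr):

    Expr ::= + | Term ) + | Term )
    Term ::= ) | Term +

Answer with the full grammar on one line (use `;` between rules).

Expr ::= + | Term ) + | Term ); Term ::= ) Term1; Term1 ::= + Term1 | ε

Left recursion appears on Term.
For Term: α = {+}, β = {)}. Rewrite as Term → β Term1 and Term1 → α Term1 | ε.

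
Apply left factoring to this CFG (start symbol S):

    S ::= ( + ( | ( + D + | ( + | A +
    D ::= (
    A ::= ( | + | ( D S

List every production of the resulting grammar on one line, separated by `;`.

S has alternatives sharing prefix '( +': factor to S → ( + S' with S' → ( | D + | ε.
A has alternatives sharing prefix '(': factor to A → ( A' with A' → ε | D S.

S ::= A + | ( + S'; D ::= (; A ::= + | ( A'; S' ::= ( | D + | ε; A' ::= ε | D S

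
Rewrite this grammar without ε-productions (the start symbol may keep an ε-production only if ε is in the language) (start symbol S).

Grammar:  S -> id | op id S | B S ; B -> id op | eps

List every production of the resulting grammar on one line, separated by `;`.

S -> id | op id S | B S; B -> id op

Nullable set = {B}.
ε ∉ L(G), so no ε-production is kept.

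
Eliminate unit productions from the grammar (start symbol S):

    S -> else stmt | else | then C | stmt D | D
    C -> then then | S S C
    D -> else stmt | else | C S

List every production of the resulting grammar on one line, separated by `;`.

S -> else stmt | else | C S | then C | stmt D; C -> then then | S S C; D -> else stmt | else | C S

Unit pairs: S ⇒* {D}.
Replace each nonterminal's rules with the union of the non-unit rules of every nonterminal it unit-derives.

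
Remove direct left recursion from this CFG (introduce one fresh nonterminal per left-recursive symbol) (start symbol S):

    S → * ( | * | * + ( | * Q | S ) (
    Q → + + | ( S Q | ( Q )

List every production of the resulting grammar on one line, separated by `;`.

Directly left-recursive nonterminal: S.
For S: α = {) (}, β = {* (, *, * + (, * Q}. Rewrite as S → β S' and S' → α S' | ε.

S → * ( S' | * S' | * + ( S' | * Q S'; Q → + + | ( S Q | ( Q ); S' → ) ( S' | ε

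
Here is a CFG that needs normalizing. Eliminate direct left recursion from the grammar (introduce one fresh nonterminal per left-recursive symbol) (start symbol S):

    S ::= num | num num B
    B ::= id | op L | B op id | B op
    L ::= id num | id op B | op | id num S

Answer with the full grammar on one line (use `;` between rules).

Left recursion appears on B.
For B: α = {op id, op}, β = {id, op L}. Rewrite as B → β B' and B' → α B' | ε.

S ::= num | num num B; B ::= id B' | op L B'; L ::= id num | id op B | op | id num S; B' ::= op id B' | op B' | ε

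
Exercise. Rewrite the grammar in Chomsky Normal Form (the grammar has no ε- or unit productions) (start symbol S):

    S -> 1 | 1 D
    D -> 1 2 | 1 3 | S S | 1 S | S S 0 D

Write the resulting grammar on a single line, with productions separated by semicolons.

S -> 1 | X1 D; D -> X1 X2 | X1 X3 | S S | X1 S | S Y1; X1 -> 1; X2 -> 2; X3 -> 3; X4 -> 0; Y1 -> S Y2; Y2 -> X4 D

Introduce a nonterminal for each terminal appearing in a rule of length ≥ 2: X1 → 1, X2 → 2, X3 → 3, X4 → 0.
Binarize each right-hand side of length ≥ 3 by chaining fresh nonterminals (Y1, Y2, …): affected rules were D → S S X4 D.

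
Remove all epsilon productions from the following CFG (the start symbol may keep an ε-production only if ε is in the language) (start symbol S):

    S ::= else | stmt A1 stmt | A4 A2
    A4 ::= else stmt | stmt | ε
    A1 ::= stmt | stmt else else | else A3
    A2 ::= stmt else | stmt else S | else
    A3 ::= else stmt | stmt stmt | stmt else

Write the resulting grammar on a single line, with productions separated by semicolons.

S ::= else | stmt A1 stmt | A4 A2 | A2; A4 ::= else stmt | stmt; A1 ::= stmt | stmt else else | else A3; A2 ::= stmt else | stmt else S | else; A3 ::= else stmt | stmt stmt | stmt else

Nullable set = {A4}.
ε ∉ L(G), so no ε-production is kept.
Expand every rule over subsets of its nullable positions: S → A4 A2 gives A4 A2 | A2.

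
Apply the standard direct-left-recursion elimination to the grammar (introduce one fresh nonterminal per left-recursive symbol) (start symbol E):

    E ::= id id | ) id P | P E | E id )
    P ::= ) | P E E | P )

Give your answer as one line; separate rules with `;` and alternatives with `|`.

E ::= id id E' | ) id P E' | P E E'; P ::= ) P'; E' ::= id ) E' | ε; P' ::= E E P' | ) P' | ε

E, P are directly left-recursive.
For E: α = {id )}, β = {id id, ) id P, P E}. Rewrite as E → β E' and E' → α E' | ε.
For P: α = {E E, )}, β = {)}. Rewrite as P → β P' and P' → α P' | ε.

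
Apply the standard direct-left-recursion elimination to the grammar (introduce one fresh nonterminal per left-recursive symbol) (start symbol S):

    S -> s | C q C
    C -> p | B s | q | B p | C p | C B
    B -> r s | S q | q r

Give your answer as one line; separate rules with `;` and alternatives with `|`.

S -> s | C q C; C -> p C' | B s C' | q C' | B p C'; B -> r s | S q | q r; C' -> p C' | B C' | ε

Left recursion appears on C.
For C: α = {p, B}, β = {p, B s, q, B p}. Rewrite as C → β C' and C' → α C' | ε.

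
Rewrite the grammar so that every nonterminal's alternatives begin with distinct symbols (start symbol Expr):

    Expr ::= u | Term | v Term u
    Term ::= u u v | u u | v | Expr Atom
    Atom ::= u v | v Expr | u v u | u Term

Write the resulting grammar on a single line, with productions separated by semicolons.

Expr ::= u | Term | v Term u; Term ::= v | Expr Atom | u u Term1; Atom ::= v Expr | u Atom1; Term1 ::= v | eps; Atom1 ::= Term | v Atom11; Atom11 ::= eps | u

Term has alternatives sharing prefix 'u u': factor to Term → u u Term1 with Term1 → v | ε.
Atom has alternatives sharing prefix 'u': factor to Atom → u Atom1 with Atom1 → v | v u | Term.
Atom1 has alternatives sharing prefix 'v': factor to Atom1 → v Atom11 with Atom11 → ε | u.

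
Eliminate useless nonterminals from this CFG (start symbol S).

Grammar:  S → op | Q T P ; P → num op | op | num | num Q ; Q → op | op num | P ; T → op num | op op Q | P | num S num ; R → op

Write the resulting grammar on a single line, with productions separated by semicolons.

S → op | Q T P; P → num op | op | num | num Q; Q → op | op num | P; T → op num | op op Q | P | num S num

Generating nonterminals: {P, Q, R, S, T}.
Reachable from S after that: {P, Q, S, T}.
Removed useless symbols: {R} and every production mentioning them.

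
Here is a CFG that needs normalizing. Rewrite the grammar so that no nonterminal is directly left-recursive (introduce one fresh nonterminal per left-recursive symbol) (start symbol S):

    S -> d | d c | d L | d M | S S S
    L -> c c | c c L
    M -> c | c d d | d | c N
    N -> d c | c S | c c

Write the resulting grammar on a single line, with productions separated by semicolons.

S is directly left-recursive.
For S: α = {S S}, β = {d, d c, d L, d M}. Rewrite as S → β S' and S' → α S' | ε.

S -> d S' | d c S' | d L S' | d M S'; L -> c c | c c L; M -> c | c d d | d | c N; N -> d c | c S | c c; S' -> S S S' | ε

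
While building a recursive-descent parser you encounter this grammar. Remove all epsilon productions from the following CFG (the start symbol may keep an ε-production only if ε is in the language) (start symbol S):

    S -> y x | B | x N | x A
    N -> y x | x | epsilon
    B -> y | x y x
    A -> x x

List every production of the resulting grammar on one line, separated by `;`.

S -> y x | B | x N | x | x A; N -> y x | x; B -> y | x y x; A -> x x

Nullable nonterminals: {N}.
ε ∉ L(G), so no ε-production is kept.
For each production, add variants omitting each subset of nullable occurrences: S → x N gives x N | x.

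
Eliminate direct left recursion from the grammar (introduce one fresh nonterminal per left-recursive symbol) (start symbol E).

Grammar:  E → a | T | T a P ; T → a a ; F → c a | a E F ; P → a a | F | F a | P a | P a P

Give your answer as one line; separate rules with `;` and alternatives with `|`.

E → a | T | T a P; T → a a; F → c a | a E F; P → a a P' | F P' | F a P'; P' → a P' | a P P' | epsilon

Directly left-recursive nonterminal: P.
For P: α = {a, a P}, β = {a a, F, F a}. Rewrite as P → β P' and P' → α P' | ε.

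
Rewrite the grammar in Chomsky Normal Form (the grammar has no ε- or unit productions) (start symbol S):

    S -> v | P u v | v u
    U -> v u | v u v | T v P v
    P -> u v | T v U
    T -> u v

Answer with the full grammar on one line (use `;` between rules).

Introduce a nonterminal for each terminal appearing in a rule of length ≥ 2: X1 → u, X2 → v.
Binarize each right-hand side of length ≥ 3 by chaining fresh nonterminals (Y1, Y2, …): affected rules were S → P X1 X2; U → X2 X1 X2; U → T X2 P X2; P → T X2 U.

S -> v | P Y1 | X2 X1; U -> X2 X1 | X2 Y2 | T Y3; P -> X1 X2 | T Y5; T -> X1 X2; X1 -> u; X2 -> v; Y1 -> X1 X2; Y2 -> X1 X2; Y3 -> X2 Y4; Y4 -> P X2; Y5 -> X2 U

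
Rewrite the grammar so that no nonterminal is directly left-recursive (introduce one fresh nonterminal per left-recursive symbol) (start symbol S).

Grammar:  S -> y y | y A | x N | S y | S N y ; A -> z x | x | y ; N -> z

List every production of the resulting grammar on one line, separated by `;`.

Left recursion appears on S.
For S: α = {y, N y}, β = {y y, y A, x N}. Rewrite as S → β S' and S' → α S' | ε.

S -> y y S' | y A S' | x N S'; A -> z x | x | y; N -> z; S' -> y S' | N y S' | ε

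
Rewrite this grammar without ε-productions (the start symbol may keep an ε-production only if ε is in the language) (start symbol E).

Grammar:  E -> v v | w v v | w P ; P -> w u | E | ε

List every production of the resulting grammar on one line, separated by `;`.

E -> v v | w v v | w P | w; P -> w u | E

Nullable set = {P}.
ε ∉ L(G), so no ε-production is kept.
For each production, add variants omitting each subset of nullable occurrences: E → w P gives w P | w.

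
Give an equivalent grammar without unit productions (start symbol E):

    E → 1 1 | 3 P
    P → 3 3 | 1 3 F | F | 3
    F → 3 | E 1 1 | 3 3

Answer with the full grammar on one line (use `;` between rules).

Unit pairs: P ⇒* {F}.
Replace each nonterminal's rules with the union of the non-unit rules of every nonterminal it unit-derives.

E → 1 1 | 3 P; P → 3 | E 1 1 | 3 3 | 1 3 F; F → 3 | E 1 1 | 3 3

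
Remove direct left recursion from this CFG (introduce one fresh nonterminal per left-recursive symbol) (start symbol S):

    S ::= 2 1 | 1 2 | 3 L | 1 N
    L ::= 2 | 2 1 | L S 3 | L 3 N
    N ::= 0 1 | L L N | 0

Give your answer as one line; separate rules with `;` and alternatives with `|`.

S ::= 2 1 | 1 2 | 3 L | 1 N; L ::= 2 L' | 2 1 L'; N ::= 0 1 | L L N | 0; L' ::= S 3 L' | 3 N L' | ε

Left recursion appears on L.
For L: α = {S 3, 3 N}, β = {2, 2 1}. Rewrite as L → β L' and L' → α L' | ε.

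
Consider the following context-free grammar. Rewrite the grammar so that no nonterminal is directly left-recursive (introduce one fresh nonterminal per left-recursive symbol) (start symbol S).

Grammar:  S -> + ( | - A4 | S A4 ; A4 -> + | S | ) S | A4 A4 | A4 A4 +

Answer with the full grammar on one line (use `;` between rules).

S, A4 are directly left-recursive.
For S: α = {A4}, β = {+ (, - A4}. Rewrite as S → β S' and S' → α S' | ε.
For A4: α = {A4, A4 +}, β = {+, S, ) S}. Rewrite as A4 → β A4' and A4' → α A4' | ε.

S -> + ( S' | - A4 S'; A4 -> + A4' | S A4' | ) S A4'; S' -> A4 S' | ε; A4' -> A4 A4' | A4 + A4' | ε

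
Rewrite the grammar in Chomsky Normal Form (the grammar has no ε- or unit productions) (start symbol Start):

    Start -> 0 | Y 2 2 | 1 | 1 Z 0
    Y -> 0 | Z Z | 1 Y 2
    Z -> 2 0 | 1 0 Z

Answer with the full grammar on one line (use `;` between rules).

Start -> 0 | Y Y1 | 1 | X2 Y2; Y -> 0 | Z Z | X2 Y3; Z -> X1 X3 | X2 Y4; X1 -> 2; X2 -> 1; X3 -> 0; Y1 -> X1 X1; Y2 -> Z X3; Y3 -> Y X1; Y4 -> X3 Z

Introduce a nonterminal for each terminal appearing in a rule of length ≥ 2: X1 → 2, X2 → 1, X3 → 0.
Binarize each right-hand side of length ≥ 3 by chaining fresh nonterminals (Y1, Y2, …): affected rules were Start → Y X1 X1; Start → X2 Z X3; Y → X2 Y X1; Z → X2 X3 Z.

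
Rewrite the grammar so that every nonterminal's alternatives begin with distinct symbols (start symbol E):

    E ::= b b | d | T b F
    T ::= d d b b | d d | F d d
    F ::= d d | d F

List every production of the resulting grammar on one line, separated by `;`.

T has alternatives sharing prefix 'd d': factor to T → d d T' with T' → b b | ε.
F has alternatives sharing prefix 'd': factor to F → d F' with F' → d | F.

E ::= b b | d | T b F; T ::= F d d | d d T'; F ::= d F'; T' ::= b b | ε; F' ::= d | F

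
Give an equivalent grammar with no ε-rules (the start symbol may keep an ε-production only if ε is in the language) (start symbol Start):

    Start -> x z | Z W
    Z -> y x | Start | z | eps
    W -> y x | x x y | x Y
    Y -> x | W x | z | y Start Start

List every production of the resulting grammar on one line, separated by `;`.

Start -> x z | Z W | W; Z -> y x | Start | z; W -> y x | x x y | x Y; Y -> x | W x | z | y Start Start

Nullable nonterminals: {Z}.
ε ∉ L(G), so no ε-production is kept.
Add the nullable-subset variants: Start → Z W gives Z W | W.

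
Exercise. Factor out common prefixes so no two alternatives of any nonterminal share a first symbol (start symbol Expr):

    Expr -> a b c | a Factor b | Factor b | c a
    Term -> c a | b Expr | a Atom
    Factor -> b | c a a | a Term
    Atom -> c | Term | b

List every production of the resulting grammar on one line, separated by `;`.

Expr -> Factor b | c a | a Expr1; Term -> c a | b Expr | a Atom; Factor -> b | c a a | a Term; Atom -> c | Term | b; Expr1 -> b c | Factor b

Expr has alternatives sharing prefix 'a': factor to Expr → a Expr1 with Expr1 → b c | Factor b.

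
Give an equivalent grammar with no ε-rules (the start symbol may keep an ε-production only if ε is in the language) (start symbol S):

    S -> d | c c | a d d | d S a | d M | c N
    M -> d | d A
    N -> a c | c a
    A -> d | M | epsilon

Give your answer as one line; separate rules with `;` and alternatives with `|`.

Nullable nonterminals: {A}.
ε ∉ L(G), so no ε-production is kept.

S -> d | c c | a d d | d S a | d M | c N; M -> d | d A; N -> a c | c a; A -> d | M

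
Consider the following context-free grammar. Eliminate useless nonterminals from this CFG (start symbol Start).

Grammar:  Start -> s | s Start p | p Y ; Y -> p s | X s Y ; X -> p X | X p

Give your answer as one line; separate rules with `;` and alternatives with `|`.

Start -> s | s Start p | p Y; Y -> p s

Generating nonterminals: {Start, Y}.
Reachable from Start after that: {Start, Y}.
Removed useless symbols: {X} and every production mentioning them.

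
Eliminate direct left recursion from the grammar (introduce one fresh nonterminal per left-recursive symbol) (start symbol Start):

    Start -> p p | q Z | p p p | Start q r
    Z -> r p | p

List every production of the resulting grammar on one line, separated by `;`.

Start -> p p Start1 | q Z Start1 | p p p Start1; Z -> r p | p; Start1 -> q r Start1 | eps

Directly left-recursive nonterminal: Start.
For Start: α = {q r}, β = {p p, q Z, p p p}. Rewrite as Start → β Start1 and Start1 → α Start1 | ε.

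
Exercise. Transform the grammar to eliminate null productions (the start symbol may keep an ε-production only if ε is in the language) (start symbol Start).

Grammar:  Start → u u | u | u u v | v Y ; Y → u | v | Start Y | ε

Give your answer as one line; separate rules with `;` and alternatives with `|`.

The nullable symbols are {Y}.
ε ∉ L(G), so no ε-production is kept.
Expand every rule over subsets of its nullable positions: Start → v Y gives v Y | v. Y → Start Y gives Start Y | Start.

Start → u u | u | u u v | v Y | v; Y → u | v | Start Y | Start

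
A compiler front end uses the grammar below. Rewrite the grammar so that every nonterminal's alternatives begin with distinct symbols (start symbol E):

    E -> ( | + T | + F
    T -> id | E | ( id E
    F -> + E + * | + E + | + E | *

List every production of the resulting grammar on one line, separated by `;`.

E has alternatives sharing prefix '+': factor to E → + E' with E' → T | F.
F has alternatives sharing prefix '+ E': factor to F → + E F' with F' → + * | + | ε.
F' has alternatives sharing prefix '+': factor to F' → + F'' with F'' → * | ε.

E -> ( | + E'; T -> id | E | ( id E; F -> * | + E F'; E' -> T | F; F' -> epsilon | + F''; F'' -> * | epsilon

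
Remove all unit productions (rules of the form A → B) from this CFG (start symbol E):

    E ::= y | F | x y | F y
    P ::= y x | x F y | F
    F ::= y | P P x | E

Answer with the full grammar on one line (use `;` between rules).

E ::= y | x y | F y | P P x; P ::= y | x y | F y | P P x | y x | x F y; F ::= y | x y | F y | P P x

Unit pairs: E ⇒* {F}; F ⇒* {E}; P ⇒* {E, F}.
Replace each nonterminal's rules with the union of the non-unit rules of every nonterminal it unit-derives.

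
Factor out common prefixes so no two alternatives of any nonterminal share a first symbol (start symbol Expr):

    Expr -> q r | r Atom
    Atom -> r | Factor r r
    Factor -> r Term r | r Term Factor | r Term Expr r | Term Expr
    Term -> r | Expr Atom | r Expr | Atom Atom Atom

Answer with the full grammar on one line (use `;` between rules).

Factor has alternatives sharing prefix 'r Term': factor to Factor → r Term Factor1 with Factor1 → r | Factor | Expr r.
Term has alternatives sharing prefix 'r': factor to Term → r Term1 with Term1 → ε | Expr.

Expr -> q r | r Atom; Atom -> r | Factor r r; Factor -> Term Expr | r Term Factor1; Term -> Expr Atom | Atom Atom Atom | r Term1; Factor1 -> r | Factor | Expr r; Term1 -> ε | Expr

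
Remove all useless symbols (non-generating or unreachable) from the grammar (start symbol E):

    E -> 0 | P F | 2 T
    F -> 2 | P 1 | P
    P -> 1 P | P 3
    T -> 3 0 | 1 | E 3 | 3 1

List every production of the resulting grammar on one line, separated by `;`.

Generating nonterminals: {E, F, T}.
Reachable from E after that: {E, T}.
Removed useless symbols: {F, P} and every production mentioning them.

E -> 0 | 2 T; T -> 3 0 | 1 | E 3 | 3 1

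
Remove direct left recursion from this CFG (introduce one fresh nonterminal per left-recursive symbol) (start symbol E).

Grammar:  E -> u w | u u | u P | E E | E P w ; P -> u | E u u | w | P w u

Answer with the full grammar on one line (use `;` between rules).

Directly left-recursive nonterminals: E, P.
For E: α = {E, P w}, β = {u w, u u, u P}. Rewrite as E → β E' and E' → α E' | ε.
For P: α = {w u}, β = {u, E u u, w}. Rewrite as P → β P' and P' → α P' | ε.

E -> u w E' | u u E' | u P E'; P -> u P' | E u u P' | w P'; E' -> E E' | P w E' | ε; P' -> w u P' | ε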